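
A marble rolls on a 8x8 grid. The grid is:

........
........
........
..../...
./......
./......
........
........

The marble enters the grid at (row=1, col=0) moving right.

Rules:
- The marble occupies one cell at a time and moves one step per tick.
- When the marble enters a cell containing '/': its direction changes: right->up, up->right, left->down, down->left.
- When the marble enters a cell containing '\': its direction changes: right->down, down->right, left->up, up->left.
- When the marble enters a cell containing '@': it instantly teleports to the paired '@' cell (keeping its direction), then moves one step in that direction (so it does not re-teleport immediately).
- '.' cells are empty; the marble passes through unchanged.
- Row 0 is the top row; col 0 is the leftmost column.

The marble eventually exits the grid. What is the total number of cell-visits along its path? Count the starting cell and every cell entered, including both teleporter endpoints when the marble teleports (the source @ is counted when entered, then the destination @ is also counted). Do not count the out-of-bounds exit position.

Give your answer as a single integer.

Answer: 8

Derivation:
Step 1: enter (1,0), '.' pass, move right to (1,1)
Step 2: enter (1,1), '.' pass, move right to (1,2)
Step 3: enter (1,2), '.' pass, move right to (1,3)
Step 4: enter (1,3), '.' pass, move right to (1,4)
Step 5: enter (1,4), '.' pass, move right to (1,5)
Step 6: enter (1,5), '.' pass, move right to (1,6)
Step 7: enter (1,6), '.' pass, move right to (1,7)
Step 8: enter (1,7), '.' pass, move right to (1,8)
Step 9: at (1,8) — EXIT via right edge, pos 1
Path length (cell visits): 8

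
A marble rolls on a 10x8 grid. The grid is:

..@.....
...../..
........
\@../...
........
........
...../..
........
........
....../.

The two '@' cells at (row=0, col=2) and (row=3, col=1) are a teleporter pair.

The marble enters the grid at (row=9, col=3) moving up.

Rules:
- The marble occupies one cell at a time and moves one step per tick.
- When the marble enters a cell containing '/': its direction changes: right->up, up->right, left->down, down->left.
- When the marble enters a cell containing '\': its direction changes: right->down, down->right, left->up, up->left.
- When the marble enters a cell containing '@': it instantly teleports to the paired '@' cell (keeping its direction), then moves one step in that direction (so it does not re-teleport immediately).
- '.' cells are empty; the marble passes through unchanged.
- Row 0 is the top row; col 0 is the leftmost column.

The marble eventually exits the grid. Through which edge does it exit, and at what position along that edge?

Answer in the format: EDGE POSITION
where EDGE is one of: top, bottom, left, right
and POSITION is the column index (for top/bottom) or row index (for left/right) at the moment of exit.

Step 1: enter (9,3), '.' pass, move up to (8,3)
Step 2: enter (8,3), '.' pass, move up to (7,3)
Step 3: enter (7,3), '.' pass, move up to (6,3)
Step 4: enter (6,3), '.' pass, move up to (5,3)
Step 5: enter (5,3), '.' pass, move up to (4,3)
Step 6: enter (4,3), '.' pass, move up to (3,3)
Step 7: enter (3,3), '.' pass, move up to (2,3)
Step 8: enter (2,3), '.' pass, move up to (1,3)
Step 9: enter (1,3), '.' pass, move up to (0,3)
Step 10: enter (0,3), '.' pass, move up to (-1,3)
Step 11: at (-1,3) — EXIT via top edge, pos 3

Answer: top 3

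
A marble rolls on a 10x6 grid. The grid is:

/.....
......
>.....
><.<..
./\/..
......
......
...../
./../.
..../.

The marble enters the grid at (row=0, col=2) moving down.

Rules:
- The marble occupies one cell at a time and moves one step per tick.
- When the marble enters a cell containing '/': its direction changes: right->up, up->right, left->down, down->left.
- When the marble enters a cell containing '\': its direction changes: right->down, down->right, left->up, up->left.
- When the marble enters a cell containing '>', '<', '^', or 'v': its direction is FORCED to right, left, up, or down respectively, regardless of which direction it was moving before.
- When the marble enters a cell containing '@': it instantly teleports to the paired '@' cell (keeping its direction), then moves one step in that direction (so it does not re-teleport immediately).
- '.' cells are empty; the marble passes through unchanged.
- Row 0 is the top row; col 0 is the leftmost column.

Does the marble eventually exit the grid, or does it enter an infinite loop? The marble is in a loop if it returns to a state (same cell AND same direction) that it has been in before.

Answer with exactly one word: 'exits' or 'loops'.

Step 1: enter (0,2), '.' pass, move down to (1,2)
Step 2: enter (1,2), '.' pass, move down to (2,2)
Step 3: enter (2,2), '.' pass, move down to (3,2)
Step 4: enter (3,2), '.' pass, move down to (4,2)
Step 5: enter (4,2), '\' deflects down->right, move right to (4,3)
Step 6: enter (4,3), '/' deflects right->up, move up to (3,3)
Step 7: enter (3,3), '<' forces up->left, move left to (3,2)
Step 8: enter (3,2), '.' pass, move left to (3,1)
Step 9: enter (3,1), '<' forces left->left, move left to (3,0)
Step 10: enter (3,0), '>' forces left->right, move right to (3,1)
Step 11: enter (3,1), '<' forces right->left, move left to (3,0)
Step 12: at (3,0) dir=left — LOOP DETECTED (seen before)

Answer: loops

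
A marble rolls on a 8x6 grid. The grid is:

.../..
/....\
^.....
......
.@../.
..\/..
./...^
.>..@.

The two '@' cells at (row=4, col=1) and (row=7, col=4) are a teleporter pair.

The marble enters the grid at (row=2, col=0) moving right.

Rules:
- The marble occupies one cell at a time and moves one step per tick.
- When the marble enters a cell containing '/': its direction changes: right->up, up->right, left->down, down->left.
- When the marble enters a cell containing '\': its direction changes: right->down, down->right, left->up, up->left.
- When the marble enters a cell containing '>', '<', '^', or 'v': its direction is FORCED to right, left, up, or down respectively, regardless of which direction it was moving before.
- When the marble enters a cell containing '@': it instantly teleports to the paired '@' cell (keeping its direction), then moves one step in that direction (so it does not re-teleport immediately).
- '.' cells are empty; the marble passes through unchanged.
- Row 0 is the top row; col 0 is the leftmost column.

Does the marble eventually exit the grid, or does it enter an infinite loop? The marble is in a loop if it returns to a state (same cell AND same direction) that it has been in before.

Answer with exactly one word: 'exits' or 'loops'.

Answer: loops

Derivation:
Step 1: enter (2,0), '^' forces right->up, move up to (1,0)
Step 2: enter (1,0), '/' deflects up->right, move right to (1,1)
Step 3: enter (1,1), '.' pass, move right to (1,2)
Step 4: enter (1,2), '.' pass, move right to (1,3)
Step 5: enter (1,3), '.' pass, move right to (1,4)
Step 6: enter (1,4), '.' pass, move right to (1,5)
Step 7: enter (1,5), '\' deflects right->down, move down to (2,5)
Step 8: enter (2,5), '.' pass, move down to (3,5)
Step 9: enter (3,5), '.' pass, move down to (4,5)
Step 10: enter (4,5), '.' pass, move down to (5,5)
Step 11: enter (5,5), '.' pass, move down to (6,5)
Step 12: enter (6,5), '^' forces down->up, move up to (5,5)
Step 13: enter (5,5), '.' pass, move up to (4,5)
Step 14: enter (4,5), '.' pass, move up to (3,5)
Step 15: enter (3,5), '.' pass, move up to (2,5)
Step 16: enter (2,5), '.' pass, move up to (1,5)
Step 17: enter (1,5), '\' deflects up->left, move left to (1,4)
Step 18: enter (1,4), '.' pass, move left to (1,3)
Step 19: enter (1,3), '.' pass, move left to (1,2)
Step 20: enter (1,2), '.' pass, move left to (1,1)
Step 21: enter (1,1), '.' pass, move left to (1,0)
Step 22: enter (1,0), '/' deflects left->down, move down to (2,0)
Step 23: enter (2,0), '^' forces down->up, move up to (1,0)
Step 24: at (1,0) dir=up — LOOP DETECTED (seen before)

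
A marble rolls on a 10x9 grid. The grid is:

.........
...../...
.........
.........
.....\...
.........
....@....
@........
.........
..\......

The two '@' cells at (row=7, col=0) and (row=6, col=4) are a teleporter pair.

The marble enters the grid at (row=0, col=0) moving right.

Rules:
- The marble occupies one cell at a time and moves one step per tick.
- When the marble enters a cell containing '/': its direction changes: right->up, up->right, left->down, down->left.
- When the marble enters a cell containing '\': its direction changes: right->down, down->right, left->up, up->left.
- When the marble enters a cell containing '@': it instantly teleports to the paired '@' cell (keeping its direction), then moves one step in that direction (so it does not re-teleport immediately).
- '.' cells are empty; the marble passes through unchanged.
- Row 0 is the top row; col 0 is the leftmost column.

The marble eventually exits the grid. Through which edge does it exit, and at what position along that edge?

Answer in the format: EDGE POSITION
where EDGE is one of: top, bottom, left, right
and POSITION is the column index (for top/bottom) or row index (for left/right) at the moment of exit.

Answer: right 0

Derivation:
Step 1: enter (0,0), '.' pass, move right to (0,1)
Step 2: enter (0,1), '.' pass, move right to (0,2)
Step 3: enter (0,2), '.' pass, move right to (0,3)
Step 4: enter (0,3), '.' pass, move right to (0,4)
Step 5: enter (0,4), '.' pass, move right to (0,5)
Step 6: enter (0,5), '.' pass, move right to (0,6)
Step 7: enter (0,6), '.' pass, move right to (0,7)
Step 8: enter (0,7), '.' pass, move right to (0,8)
Step 9: enter (0,8), '.' pass, move right to (0,9)
Step 10: at (0,9) — EXIT via right edge, pos 0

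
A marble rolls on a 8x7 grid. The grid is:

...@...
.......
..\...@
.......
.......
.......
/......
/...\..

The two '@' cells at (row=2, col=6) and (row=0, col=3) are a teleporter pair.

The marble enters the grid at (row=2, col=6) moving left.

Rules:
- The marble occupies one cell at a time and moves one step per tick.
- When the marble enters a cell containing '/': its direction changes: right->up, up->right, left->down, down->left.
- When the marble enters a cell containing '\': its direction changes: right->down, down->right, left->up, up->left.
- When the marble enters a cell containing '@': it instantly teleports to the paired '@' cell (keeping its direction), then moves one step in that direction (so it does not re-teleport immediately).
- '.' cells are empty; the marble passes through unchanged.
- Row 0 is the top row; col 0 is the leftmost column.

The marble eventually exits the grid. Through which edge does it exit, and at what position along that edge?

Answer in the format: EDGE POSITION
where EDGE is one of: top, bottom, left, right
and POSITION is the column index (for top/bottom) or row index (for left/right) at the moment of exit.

Step 1: enter (2,6), '@' teleport (2,6)->(0,3), also enter (0,3), move left to (0,2)
Step 2: enter (0,2), '.' pass, move left to (0,1)
Step 3: enter (0,1), '.' pass, move left to (0,0)
Step 4: enter (0,0), '.' pass, move left to (0,-1)
Step 5: at (0,-1) — EXIT via left edge, pos 0

Answer: left 0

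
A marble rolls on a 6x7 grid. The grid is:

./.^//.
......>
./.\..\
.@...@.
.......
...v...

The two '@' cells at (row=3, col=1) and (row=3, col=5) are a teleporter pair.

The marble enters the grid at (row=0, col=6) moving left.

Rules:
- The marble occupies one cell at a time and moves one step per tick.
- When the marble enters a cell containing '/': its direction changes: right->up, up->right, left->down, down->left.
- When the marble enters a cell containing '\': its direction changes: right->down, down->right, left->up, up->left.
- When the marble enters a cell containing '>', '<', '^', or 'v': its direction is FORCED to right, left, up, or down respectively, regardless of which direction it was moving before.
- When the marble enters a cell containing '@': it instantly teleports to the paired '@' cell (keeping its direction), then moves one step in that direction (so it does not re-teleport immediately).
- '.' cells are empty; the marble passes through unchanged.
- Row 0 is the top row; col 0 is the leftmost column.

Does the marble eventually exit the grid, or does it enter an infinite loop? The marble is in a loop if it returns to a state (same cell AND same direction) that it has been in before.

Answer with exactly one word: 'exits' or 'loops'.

Step 1: enter (0,6), '.' pass, move left to (0,5)
Step 2: enter (0,5), '/' deflects left->down, move down to (1,5)
Step 3: enter (1,5), '.' pass, move down to (2,5)
Step 4: enter (2,5), '.' pass, move down to (3,5)
Step 5: enter (3,5), '@' teleport (3,5)->(3,1), also enter (3,1), move down to (4,1)
Step 6: enter (4,1), '.' pass, move down to (5,1)
Step 7: enter (5,1), '.' pass, move down to (6,1)
Step 8: at (6,1) — EXIT via bottom edge, pos 1

Answer: exits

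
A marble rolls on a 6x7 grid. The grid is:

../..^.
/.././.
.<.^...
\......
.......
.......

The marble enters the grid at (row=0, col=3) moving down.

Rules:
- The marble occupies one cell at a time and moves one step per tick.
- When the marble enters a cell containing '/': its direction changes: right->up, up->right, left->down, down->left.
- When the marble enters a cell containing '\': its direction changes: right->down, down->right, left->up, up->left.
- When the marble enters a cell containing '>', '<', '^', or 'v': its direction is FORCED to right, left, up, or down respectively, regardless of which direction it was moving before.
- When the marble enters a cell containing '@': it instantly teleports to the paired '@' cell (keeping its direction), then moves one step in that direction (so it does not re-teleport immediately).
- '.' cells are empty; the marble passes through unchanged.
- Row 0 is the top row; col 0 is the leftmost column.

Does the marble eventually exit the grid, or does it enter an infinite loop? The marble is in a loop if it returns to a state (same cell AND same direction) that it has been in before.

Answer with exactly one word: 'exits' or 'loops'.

Answer: exits

Derivation:
Step 1: enter (0,3), '.' pass, move down to (1,3)
Step 2: enter (1,3), '/' deflects down->left, move left to (1,2)
Step 3: enter (1,2), '.' pass, move left to (1,1)
Step 4: enter (1,1), '.' pass, move left to (1,0)
Step 5: enter (1,0), '/' deflects left->down, move down to (2,0)
Step 6: enter (2,0), '.' pass, move down to (3,0)
Step 7: enter (3,0), '\' deflects down->right, move right to (3,1)
Step 8: enter (3,1), '.' pass, move right to (3,2)
Step 9: enter (3,2), '.' pass, move right to (3,3)
Step 10: enter (3,3), '.' pass, move right to (3,4)
Step 11: enter (3,4), '.' pass, move right to (3,5)
Step 12: enter (3,5), '.' pass, move right to (3,6)
Step 13: enter (3,6), '.' pass, move right to (3,7)
Step 14: at (3,7) — EXIT via right edge, pos 3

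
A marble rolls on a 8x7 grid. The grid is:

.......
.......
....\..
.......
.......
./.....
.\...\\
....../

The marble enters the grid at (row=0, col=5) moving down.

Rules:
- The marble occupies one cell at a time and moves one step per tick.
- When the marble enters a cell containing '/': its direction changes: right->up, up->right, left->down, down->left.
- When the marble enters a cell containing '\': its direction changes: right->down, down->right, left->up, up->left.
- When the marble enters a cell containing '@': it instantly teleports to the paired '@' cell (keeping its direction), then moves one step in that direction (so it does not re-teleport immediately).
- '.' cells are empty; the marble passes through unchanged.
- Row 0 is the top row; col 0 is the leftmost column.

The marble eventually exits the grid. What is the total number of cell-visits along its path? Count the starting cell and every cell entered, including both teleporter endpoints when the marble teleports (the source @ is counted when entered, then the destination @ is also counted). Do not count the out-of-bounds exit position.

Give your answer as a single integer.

Step 1: enter (0,5), '.' pass, move down to (1,5)
Step 2: enter (1,5), '.' pass, move down to (2,5)
Step 3: enter (2,5), '.' pass, move down to (3,5)
Step 4: enter (3,5), '.' pass, move down to (4,5)
Step 5: enter (4,5), '.' pass, move down to (5,5)
Step 6: enter (5,5), '.' pass, move down to (6,5)
Step 7: enter (6,5), '\' deflects down->right, move right to (6,6)
Step 8: enter (6,6), '\' deflects right->down, move down to (7,6)
Step 9: enter (7,6), '/' deflects down->left, move left to (7,5)
Step 10: enter (7,5), '.' pass, move left to (7,4)
Step 11: enter (7,4), '.' pass, move left to (7,3)
Step 12: enter (7,3), '.' pass, move left to (7,2)
Step 13: enter (7,2), '.' pass, move left to (7,1)
Step 14: enter (7,1), '.' pass, move left to (7,0)
Step 15: enter (7,0), '.' pass, move left to (7,-1)
Step 16: at (7,-1) — EXIT via left edge, pos 7
Path length (cell visits): 15

Answer: 15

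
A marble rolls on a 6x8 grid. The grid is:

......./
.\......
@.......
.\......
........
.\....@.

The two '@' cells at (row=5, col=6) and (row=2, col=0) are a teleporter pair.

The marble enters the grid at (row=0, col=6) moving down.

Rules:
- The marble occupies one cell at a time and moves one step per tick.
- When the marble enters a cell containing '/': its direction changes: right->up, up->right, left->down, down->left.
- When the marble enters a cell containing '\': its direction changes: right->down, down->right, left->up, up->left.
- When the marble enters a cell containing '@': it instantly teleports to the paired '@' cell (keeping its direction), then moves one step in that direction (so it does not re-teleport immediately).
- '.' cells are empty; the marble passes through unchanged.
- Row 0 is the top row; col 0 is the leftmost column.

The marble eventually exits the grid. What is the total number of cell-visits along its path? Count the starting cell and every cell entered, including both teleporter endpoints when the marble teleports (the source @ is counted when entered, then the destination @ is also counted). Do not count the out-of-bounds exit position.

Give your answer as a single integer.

Step 1: enter (0,6), '.' pass, move down to (1,6)
Step 2: enter (1,6), '.' pass, move down to (2,6)
Step 3: enter (2,6), '.' pass, move down to (3,6)
Step 4: enter (3,6), '.' pass, move down to (4,6)
Step 5: enter (4,6), '.' pass, move down to (5,6)
Step 6: enter (5,6), '@' teleport (5,6)->(2,0), also enter (2,0), move down to (3,0)
Step 7: enter (3,0), '.' pass, move down to (4,0)
Step 8: enter (4,0), '.' pass, move down to (5,0)
Step 9: enter (5,0), '.' pass, move down to (6,0)
Step 10: at (6,0) — EXIT via bottom edge, pos 0
Path length (cell visits): 10

Answer: 10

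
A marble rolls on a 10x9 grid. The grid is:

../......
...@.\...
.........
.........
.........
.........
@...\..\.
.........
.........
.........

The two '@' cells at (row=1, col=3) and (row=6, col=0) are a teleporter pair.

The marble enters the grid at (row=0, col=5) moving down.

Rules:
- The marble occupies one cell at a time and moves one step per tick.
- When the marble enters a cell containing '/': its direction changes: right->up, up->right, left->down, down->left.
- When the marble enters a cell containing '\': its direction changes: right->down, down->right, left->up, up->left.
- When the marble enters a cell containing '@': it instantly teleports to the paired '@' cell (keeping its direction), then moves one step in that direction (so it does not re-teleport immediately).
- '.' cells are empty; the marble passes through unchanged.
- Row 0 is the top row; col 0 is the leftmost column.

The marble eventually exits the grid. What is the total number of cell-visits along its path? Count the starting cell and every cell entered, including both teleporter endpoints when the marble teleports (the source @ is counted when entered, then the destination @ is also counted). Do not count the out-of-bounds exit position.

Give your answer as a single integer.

Step 1: enter (0,5), '.' pass, move down to (1,5)
Step 2: enter (1,5), '\' deflects down->right, move right to (1,6)
Step 3: enter (1,6), '.' pass, move right to (1,7)
Step 4: enter (1,7), '.' pass, move right to (1,8)
Step 5: enter (1,8), '.' pass, move right to (1,9)
Step 6: at (1,9) — EXIT via right edge, pos 1
Path length (cell visits): 5

Answer: 5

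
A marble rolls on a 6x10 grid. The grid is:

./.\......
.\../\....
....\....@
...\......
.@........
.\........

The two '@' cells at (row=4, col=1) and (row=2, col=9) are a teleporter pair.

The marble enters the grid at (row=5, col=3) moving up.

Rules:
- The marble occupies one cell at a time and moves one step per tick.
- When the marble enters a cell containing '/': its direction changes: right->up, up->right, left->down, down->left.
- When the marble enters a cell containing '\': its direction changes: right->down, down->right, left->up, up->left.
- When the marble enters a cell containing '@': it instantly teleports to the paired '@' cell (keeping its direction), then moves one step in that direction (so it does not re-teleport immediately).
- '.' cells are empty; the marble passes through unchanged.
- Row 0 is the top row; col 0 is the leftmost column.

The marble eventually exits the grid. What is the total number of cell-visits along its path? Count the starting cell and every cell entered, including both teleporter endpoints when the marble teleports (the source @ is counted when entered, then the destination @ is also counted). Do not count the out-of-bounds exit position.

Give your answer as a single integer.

Answer: 6

Derivation:
Step 1: enter (5,3), '.' pass, move up to (4,3)
Step 2: enter (4,3), '.' pass, move up to (3,3)
Step 3: enter (3,3), '\' deflects up->left, move left to (3,2)
Step 4: enter (3,2), '.' pass, move left to (3,1)
Step 5: enter (3,1), '.' pass, move left to (3,0)
Step 6: enter (3,0), '.' pass, move left to (3,-1)
Step 7: at (3,-1) — EXIT via left edge, pos 3
Path length (cell visits): 6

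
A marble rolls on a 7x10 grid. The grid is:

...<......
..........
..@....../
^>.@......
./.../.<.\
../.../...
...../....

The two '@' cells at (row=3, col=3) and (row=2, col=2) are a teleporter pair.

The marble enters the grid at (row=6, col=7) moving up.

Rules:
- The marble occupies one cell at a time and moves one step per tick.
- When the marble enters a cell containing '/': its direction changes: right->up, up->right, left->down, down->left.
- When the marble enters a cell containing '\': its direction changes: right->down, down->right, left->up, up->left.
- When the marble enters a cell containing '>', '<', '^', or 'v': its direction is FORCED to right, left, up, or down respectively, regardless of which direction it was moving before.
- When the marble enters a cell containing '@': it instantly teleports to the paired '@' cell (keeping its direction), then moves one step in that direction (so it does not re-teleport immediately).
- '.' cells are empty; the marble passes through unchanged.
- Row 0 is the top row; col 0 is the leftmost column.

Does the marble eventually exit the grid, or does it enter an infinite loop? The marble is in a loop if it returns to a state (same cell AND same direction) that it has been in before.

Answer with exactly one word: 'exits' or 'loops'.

Answer: exits

Derivation:
Step 1: enter (6,7), '.' pass, move up to (5,7)
Step 2: enter (5,7), '.' pass, move up to (4,7)
Step 3: enter (4,7), '<' forces up->left, move left to (4,6)
Step 4: enter (4,6), '.' pass, move left to (4,5)
Step 5: enter (4,5), '/' deflects left->down, move down to (5,5)
Step 6: enter (5,5), '.' pass, move down to (6,5)
Step 7: enter (6,5), '/' deflects down->left, move left to (6,4)
Step 8: enter (6,4), '.' pass, move left to (6,3)
Step 9: enter (6,3), '.' pass, move left to (6,2)
Step 10: enter (6,2), '.' pass, move left to (6,1)
Step 11: enter (6,1), '.' pass, move left to (6,0)
Step 12: enter (6,0), '.' pass, move left to (6,-1)
Step 13: at (6,-1) — EXIT via left edge, pos 6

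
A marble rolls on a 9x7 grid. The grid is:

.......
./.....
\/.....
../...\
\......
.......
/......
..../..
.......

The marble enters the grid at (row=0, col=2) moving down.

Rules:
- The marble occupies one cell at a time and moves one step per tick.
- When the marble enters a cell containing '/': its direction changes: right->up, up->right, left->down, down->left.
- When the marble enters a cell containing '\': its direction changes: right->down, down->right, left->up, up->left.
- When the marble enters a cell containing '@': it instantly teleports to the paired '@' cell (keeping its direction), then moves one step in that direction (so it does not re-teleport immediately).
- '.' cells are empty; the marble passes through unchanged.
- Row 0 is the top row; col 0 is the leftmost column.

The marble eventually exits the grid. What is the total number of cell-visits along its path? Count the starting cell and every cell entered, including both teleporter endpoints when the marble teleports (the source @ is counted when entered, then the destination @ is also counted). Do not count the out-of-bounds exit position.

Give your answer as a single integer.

Answer: 6

Derivation:
Step 1: enter (0,2), '.' pass, move down to (1,2)
Step 2: enter (1,2), '.' pass, move down to (2,2)
Step 3: enter (2,2), '.' pass, move down to (3,2)
Step 4: enter (3,2), '/' deflects down->left, move left to (3,1)
Step 5: enter (3,1), '.' pass, move left to (3,0)
Step 6: enter (3,0), '.' pass, move left to (3,-1)
Step 7: at (3,-1) — EXIT via left edge, pos 3
Path length (cell visits): 6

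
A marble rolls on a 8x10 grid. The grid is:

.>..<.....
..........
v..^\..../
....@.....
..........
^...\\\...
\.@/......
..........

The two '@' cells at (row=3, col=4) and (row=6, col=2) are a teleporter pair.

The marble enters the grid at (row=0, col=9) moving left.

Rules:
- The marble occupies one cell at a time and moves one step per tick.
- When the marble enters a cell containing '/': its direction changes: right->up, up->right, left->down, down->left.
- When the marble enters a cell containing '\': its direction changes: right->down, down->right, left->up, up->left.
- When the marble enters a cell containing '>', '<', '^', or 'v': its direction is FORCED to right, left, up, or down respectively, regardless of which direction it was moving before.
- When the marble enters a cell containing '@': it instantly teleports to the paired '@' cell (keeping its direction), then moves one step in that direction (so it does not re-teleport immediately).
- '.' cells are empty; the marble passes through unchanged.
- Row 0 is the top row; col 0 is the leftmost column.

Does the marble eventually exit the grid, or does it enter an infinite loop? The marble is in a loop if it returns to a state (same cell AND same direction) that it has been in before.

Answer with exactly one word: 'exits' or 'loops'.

Answer: loops

Derivation:
Step 1: enter (0,9), '.' pass, move left to (0,8)
Step 2: enter (0,8), '.' pass, move left to (0,7)
Step 3: enter (0,7), '.' pass, move left to (0,6)
Step 4: enter (0,6), '.' pass, move left to (0,5)
Step 5: enter (0,5), '.' pass, move left to (0,4)
Step 6: enter (0,4), '<' forces left->left, move left to (0,3)
Step 7: enter (0,3), '.' pass, move left to (0,2)
Step 8: enter (0,2), '.' pass, move left to (0,1)
Step 9: enter (0,1), '>' forces left->right, move right to (0,2)
Step 10: enter (0,2), '.' pass, move right to (0,3)
Step 11: enter (0,3), '.' pass, move right to (0,4)
Step 12: enter (0,4), '<' forces right->left, move left to (0,3)
Step 13: at (0,3) dir=left — LOOP DETECTED (seen before)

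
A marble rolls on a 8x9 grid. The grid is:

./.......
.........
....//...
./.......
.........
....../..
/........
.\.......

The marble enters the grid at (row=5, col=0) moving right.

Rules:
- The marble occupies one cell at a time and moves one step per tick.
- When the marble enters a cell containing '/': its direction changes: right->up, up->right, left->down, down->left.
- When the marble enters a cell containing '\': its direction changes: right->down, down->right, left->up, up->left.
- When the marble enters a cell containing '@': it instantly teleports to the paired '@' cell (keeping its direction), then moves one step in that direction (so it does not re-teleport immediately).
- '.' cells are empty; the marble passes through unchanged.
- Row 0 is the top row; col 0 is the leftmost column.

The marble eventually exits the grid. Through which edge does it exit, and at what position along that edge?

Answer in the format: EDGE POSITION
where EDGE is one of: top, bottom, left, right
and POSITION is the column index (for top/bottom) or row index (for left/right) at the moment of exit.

Answer: top 6

Derivation:
Step 1: enter (5,0), '.' pass, move right to (5,1)
Step 2: enter (5,1), '.' pass, move right to (5,2)
Step 3: enter (5,2), '.' pass, move right to (5,3)
Step 4: enter (5,3), '.' pass, move right to (5,4)
Step 5: enter (5,4), '.' pass, move right to (5,5)
Step 6: enter (5,5), '.' pass, move right to (5,6)
Step 7: enter (5,6), '/' deflects right->up, move up to (4,6)
Step 8: enter (4,6), '.' pass, move up to (3,6)
Step 9: enter (3,6), '.' pass, move up to (2,6)
Step 10: enter (2,6), '.' pass, move up to (1,6)
Step 11: enter (1,6), '.' pass, move up to (0,6)
Step 12: enter (0,6), '.' pass, move up to (-1,6)
Step 13: at (-1,6) — EXIT via top edge, pos 6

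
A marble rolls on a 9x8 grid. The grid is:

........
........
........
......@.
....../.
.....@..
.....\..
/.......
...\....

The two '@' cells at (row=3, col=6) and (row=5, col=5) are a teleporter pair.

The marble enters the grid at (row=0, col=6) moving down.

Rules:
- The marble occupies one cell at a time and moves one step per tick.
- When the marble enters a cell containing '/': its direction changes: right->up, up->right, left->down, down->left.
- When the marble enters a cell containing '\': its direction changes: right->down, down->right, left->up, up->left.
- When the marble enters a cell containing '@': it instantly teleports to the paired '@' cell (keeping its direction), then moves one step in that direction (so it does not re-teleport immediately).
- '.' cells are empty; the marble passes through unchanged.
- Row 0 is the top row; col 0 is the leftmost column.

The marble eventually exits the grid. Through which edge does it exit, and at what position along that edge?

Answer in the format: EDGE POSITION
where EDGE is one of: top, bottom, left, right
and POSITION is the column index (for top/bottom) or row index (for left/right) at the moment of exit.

Step 1: enter (0,6), '.' pass, move down to (1,6)
Step 2: enter (1,6), '.' pass, move down to (2,6)
Step 3: enter (2,6), '.' pass, move down to (3,6)
Step 4: enter (3,6), '@' teleport (3,6)->(5,5), also enter (5,5), move down to (6,5)
Step 5: enter (6,5), '\' deflects down->right, move right to (6,6)
Step 6: enter (6,6), '.' pass, move right to (6,7)
Step 7: enter (6,7), '.' pass, move right to (6,8)
Step 8: at (6,8) — EXIT via right edge, pos 6

Answer: right 6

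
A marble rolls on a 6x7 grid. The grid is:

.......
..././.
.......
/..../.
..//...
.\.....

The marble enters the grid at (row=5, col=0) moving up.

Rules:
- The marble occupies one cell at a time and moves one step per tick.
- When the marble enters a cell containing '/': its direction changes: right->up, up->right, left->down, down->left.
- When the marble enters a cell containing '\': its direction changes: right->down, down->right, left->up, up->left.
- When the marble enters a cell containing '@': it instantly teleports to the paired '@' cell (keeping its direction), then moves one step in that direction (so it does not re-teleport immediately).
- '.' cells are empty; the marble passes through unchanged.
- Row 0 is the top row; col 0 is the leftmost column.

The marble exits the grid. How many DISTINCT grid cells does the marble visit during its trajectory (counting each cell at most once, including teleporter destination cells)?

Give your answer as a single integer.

Step 1: enter (5,0), '.' pass, move up to (4,0)
Step 2: enter (4,0), '.' pass, move up to (3,0)
Step 3: enter (3,0), '/' deflects up->right, move right to (3,1)
Step 4: enter (3,1), '.' pass, move right to (3,2)
Step 5: enter (3,2), '.' pass, move right to (3,3)
Step 6: enter (3,3), '.' pass, move right to (3,4)
Step 7: enter (3,4), '.' pass, move right to (3,5)
Step 8: enter (3,5), '/' deflects right->up, move up to (2,5)
Step 9: enter (2,5), '.' pass, move up to (1,5)
Step 10: enter (1,5), '/' deflects up->right, move right to (1,6)
Step 11: enter (1,6), '.' pass, move right to (1,7)
Step 12: at (1,7) — EXIT via right edge, pos 1
Distinct cells visited: 11 (path length 11)

Answer: 11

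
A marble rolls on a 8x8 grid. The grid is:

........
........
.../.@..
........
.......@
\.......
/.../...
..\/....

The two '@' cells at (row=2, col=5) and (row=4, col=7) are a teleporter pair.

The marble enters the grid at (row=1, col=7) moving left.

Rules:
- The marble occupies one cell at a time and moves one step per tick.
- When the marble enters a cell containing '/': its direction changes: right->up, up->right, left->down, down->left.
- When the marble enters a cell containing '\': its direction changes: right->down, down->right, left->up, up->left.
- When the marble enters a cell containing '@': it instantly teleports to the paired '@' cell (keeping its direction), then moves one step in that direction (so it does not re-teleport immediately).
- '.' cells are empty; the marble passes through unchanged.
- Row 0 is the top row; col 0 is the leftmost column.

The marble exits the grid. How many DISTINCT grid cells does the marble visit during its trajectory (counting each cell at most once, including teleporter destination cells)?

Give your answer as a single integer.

Answer: 8

Derivation:
Step 1: enter (1,7), '.' pass, move left to (1,6)
Step 2: enter (1,6), '.' pass, move left to (1,5)
Step 3: enter (1,5), '.' pass, move left to (1,4)
Step 4: enter (1,4), '.' pass, move left to (1,3)
Step 5: enter (1,3), '.' pass, move left to (1,2)
Step 6: enter (1,2), '.' pass, move left to (1,1)
Step 7: enter (1,1), '.' pass, move left to (1,0)
Step 8: enter (1,0), '.' pass, move left to (1,-1)
Step 9: at (1,-1) — EXIT via left edge, pos 1
Distinct cells visited: 8 (path length 8)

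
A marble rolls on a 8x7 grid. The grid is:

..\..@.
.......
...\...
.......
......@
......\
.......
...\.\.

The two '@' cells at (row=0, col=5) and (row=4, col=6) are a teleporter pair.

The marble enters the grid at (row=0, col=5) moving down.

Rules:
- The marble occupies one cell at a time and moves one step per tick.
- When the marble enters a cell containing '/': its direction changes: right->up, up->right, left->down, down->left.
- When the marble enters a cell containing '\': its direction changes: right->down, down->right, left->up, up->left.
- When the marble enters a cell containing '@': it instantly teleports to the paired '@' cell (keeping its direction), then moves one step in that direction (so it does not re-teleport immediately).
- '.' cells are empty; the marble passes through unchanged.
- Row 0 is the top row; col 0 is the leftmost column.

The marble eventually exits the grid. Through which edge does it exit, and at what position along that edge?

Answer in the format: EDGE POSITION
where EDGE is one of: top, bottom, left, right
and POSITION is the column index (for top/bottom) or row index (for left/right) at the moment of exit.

Step 1: enter (0,5), '@' teleport (0,5)->(4,6), also enter (4,6), move down to (5,6)
Step 2: enter (5,6), '\' deflects down->right, move right to (5,7)
Step 3: at (5,7) — EXIT via right edge, pos 5

Answer: right 5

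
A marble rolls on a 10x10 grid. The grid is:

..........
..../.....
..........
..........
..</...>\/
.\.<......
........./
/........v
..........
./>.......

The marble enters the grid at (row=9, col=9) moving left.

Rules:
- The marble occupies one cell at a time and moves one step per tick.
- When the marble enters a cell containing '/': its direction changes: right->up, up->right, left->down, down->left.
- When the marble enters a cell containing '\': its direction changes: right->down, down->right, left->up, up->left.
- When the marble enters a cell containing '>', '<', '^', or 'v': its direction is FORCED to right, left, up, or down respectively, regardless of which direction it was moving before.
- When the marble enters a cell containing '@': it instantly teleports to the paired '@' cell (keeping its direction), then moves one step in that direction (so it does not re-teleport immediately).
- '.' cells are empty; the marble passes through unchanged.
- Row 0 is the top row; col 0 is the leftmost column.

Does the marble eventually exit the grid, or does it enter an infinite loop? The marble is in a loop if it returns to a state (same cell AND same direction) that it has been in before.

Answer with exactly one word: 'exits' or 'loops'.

Answer: exits

Derivation:
Step 1: enter (9,9), '.' pass, move left to (9,8)
Step 2: enter (9,8), '.' pass, move left to (9,7)
Step 3: enter (9,7), '.' pass, move left to (9,6)
Step 4: enter (9,6), '.' pass, move left to (9,5)
Step 5: enter (9,5), '.' pass, move left to (9,4)
Step 6: enter (9,4), '.' pass, move left to (9,3)
Step 7: enter (9,3), '.' pass, move left to (9,2)
Step 8: enter (9,2), '>' forces left->right, move right to (9,3)
Step 9: enter (9,3), '.' pass, move right to (9,4)
Step 10: enter (9,4), '.' pass, move right to (9,5)
Step 11: enter (9,5), '.' pass, move right to (9,6)
Step 12: enter (9,6), '.' pass, move right to (9,7)
Step 13: enter (9,7), '.' pass, move right to (9,8)
Step 14: enter (9,8), '.' pass, move right to (9,9)
Step 15: enter (9,9), '.' pass, move right to (9,10)
Step 16: at (9,10) — EXIT via right edge, pos 9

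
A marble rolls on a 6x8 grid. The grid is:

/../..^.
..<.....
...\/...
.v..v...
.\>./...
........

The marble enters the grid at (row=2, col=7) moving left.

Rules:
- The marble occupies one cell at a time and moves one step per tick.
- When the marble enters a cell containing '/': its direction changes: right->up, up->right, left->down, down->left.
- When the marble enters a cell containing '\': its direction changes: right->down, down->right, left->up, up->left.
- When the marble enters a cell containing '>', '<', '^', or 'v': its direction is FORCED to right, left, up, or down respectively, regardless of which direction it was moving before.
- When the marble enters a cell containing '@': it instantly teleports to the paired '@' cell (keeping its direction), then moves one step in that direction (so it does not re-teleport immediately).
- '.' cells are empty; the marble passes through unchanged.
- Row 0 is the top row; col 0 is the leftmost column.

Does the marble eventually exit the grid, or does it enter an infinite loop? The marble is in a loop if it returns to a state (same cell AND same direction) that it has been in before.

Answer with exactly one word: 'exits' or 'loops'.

Step 1: enter (2,7), '.' pass, move left to (2,6)
Step 2: enter (2,6), '.' pass, move left to (2,5)
Step 3: enter (2,5), '.' pass, move left to (2,4)
Step 4: enter (2,4), '/' deflects left->down, move down to (3,4)
Step 5: enter (3,4), 'v' forces down->down, move down to (4,4)
Step 6: enter (4,4), '/' deflects down->left, move left to (4,3)
Step 7: enter (4,3), '.' pass, move left to (4,2)
Step 8: enter (4,2), '>' forces left->right, move right to (4,3)
Step 9: enter (4,3), '.' pass, move right to (4,4)
Step 10: enter (4,4), '/' deflects right->up, move up to (3,4)
Step 11: enter (3,4), 'v' forces up->down, move down to (4,4)
Step 12: at (4,4) dir=down — LOOP DETECTED (seen before)

Answer: loops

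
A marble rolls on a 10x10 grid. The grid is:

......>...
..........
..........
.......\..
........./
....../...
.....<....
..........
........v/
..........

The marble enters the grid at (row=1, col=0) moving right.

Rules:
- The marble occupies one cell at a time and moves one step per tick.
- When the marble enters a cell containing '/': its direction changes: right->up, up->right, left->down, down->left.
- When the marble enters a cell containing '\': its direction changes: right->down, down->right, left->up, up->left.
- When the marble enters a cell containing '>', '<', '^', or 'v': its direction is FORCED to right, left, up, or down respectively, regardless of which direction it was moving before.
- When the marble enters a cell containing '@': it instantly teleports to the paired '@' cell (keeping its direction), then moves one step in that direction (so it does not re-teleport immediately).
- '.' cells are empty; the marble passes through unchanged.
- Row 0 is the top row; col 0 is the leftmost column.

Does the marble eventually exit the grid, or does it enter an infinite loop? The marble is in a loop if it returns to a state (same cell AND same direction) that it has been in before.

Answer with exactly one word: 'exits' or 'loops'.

Answer: exits

Derivation:
Step 1: enter (1,0), '.' pass, move right to (1,1)
Step 2: enter (1,1), '.' pass, move right to (1,2)
Step 3: enter (1,2), '.' pass, move right to (1,3)
Step 4: enter (1,3), '.' pass, move right to (1,4)
Step 5: enter (1,4), '.' pass, move right to (1,5)
Step 6: enter (1,5), '.' pass, move right to (1,6)
Step 7: enter (1,6), '.' pass, move right to (1,7)
Step 8: enter (1,7), '.' pass, move right to (1,8)
Step 9: enter (1,8), '.' pass, move right to (1,9)
Step 10: enter (1,9), '.' pass, move right to (1,10)
Step 11: at (1,10) — EXIT via right edge, pos 1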